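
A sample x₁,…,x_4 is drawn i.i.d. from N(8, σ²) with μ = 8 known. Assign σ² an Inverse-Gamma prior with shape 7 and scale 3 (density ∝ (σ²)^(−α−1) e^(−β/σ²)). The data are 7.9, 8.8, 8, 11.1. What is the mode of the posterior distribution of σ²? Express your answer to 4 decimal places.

σ̂²_MAP = 0.8130

Sum of squared deviations about the known mean: SS = (7.9−8)² + (8.8−8)² + (8−8)² + (11.1−8)² = 10.26.
The Normal likelihood contributes (σ²)^(−n/2) exp(−SS/(2σ²)), so the posterior is Inverse-Gamma(α + n/2, β + SS/2) = Inverse-Gamma(9, 8.13).
The mode of Inverse-Gamma(a, b) is b/(a+1) = 8.13/10 ≈ 0.8130.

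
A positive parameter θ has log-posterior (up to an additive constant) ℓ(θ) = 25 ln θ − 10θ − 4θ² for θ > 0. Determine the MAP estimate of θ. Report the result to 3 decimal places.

θ̂_MAP = 1.250

ℓ'(θ) = 25/θ − 10 − 8θ. Setting this to zero and multiplying by θ: 8θ² + 10θ − 25 = 0.
θ = (−10 + √(10² + 4·8·25)) / (2·8) = (−10 + √900) / 16 = (−10 + 30)/16 = 5/4.
ℓ''(θ) = −25/θ² − 8 < 0, confirming a maximum.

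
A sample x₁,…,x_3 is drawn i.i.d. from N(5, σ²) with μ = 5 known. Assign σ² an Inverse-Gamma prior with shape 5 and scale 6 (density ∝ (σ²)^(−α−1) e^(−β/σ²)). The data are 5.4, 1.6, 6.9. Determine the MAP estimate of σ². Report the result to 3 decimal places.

σ̂²_MAP = 1.822

Sum of squared deviations about the known mean: SS = (5.4−5)² + (1.6−5)² + (6.9−5)² = 15.33.
The Normal likelihood contributes (σ²)^(−n/2) exp(−SS/(2σ²)), so the posterior is Inverse-Gamma(α + n/2, β + SS/2) = Inverse-Gamma(6.5, 13.665).
The mode of Inverse-Gamma(a, b) is b/(a+1) = 13.665/7.5 ≈ 1.822.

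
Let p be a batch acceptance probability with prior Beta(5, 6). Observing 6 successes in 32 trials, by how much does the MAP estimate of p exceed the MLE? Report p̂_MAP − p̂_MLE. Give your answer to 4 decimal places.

MAP − MLE = 0.0564

Posterior is Beta(11, 32); MAP = (11−1)/(43−2) = 10/41 ≈ 0.24390.
MLE ignores the prior: p̂_MLE = k/n = 6/32 ≈ 0.18750.
Difference = 10/41 − 6/32 = 37/656 ≈ 0.0564.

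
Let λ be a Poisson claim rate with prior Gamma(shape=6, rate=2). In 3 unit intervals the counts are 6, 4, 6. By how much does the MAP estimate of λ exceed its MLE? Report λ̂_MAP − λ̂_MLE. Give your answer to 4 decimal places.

MAP − MLE = -1.1333

Σxᵢ = 16. Posterior is Gamma(22, 5); MAP = (22−1)/5 = 21/5 ≈ 4.20000.
MLE = x̄ = 16/3 ≈ 5.33333.
Difference = 21/5 − 16/3 = -17/15 ≈ -1.1333.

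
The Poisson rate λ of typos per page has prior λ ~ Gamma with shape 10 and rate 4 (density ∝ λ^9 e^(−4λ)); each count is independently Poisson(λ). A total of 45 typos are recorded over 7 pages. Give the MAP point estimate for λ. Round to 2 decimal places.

λ̂_MAP = 4.91

Σxᵢ = 45, n = 7.
Posterior ∝ λ^9e^(−4λ) · λ^45e^(−7λ) = λ^54e^(−11λ), i.e. Gamma(shape=55, rate=11).
The mode of a Gamma(a, b) with a ≥ 1 (shape–rate) is (a−1)/b = 54/11 ≈ 4.91.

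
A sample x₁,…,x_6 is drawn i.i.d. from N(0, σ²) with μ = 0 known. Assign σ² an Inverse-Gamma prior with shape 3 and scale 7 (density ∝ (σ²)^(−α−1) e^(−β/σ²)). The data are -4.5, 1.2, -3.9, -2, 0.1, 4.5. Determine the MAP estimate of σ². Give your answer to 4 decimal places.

Sum of squared deviations about the known mean: SS = (-4.5−0)² + (1.2−0)² + (-3.9−0)² + (-2−0)² + (0.1−0)² + (4.5−0)² = 61.16.
The Normal likelihood contributes (σ²)^(−n/2) exp(−SS/(2σ²)), so the posterior is Inverse-Gamma(α + n/2, β + SS/2) = Inverse-Gamma(6, 37.58).
The mode of Inverse-Gamma(a, b) is b/(a+1) = 37.58/7 ≈ 5.3686.

σ̂²_MAP = 5.3686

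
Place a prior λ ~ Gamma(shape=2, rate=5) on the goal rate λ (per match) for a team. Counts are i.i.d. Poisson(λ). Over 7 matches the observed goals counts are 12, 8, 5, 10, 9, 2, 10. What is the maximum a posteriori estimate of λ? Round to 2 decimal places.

λ̂_MAP = 4.75

Σxᵢ = 12+8+5+10+9+2+10 = 56, with n = 7.
Posterior ∝ λe^(−5λ) · λ^56e^(−7λ) = λ^57e^(−12λ), i.e. Gamma(shape=58, rate=12).
The mode of a Gamma(a, b) with a ≥ 1 (shape–rate) is (a−1)/b = 57/12 ≈ 4.75.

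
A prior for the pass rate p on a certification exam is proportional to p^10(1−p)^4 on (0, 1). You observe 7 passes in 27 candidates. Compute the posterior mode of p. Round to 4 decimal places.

p̂_MAP = 0.4146

The prior density ∝ p^10(1−p)^4 is the kernel of Beta(11, 5).
Data: 7 successes in 27 trials. The binomial likelihood contributes p^7(1−p)^20, so the posterior is Beta(11+7, 5+20) = Beta(18, 25).
For Beta(a, b) with a, b > 1 the mode is (a−1)/(a+b−2) = 17/41 ≈ 0.4146.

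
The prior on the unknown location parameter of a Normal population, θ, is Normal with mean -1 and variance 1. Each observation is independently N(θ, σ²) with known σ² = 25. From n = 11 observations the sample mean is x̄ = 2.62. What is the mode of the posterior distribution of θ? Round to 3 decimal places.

θ̂_MAP = 0.106

n = 11, x̄ = 2.62.
For a Normal prior and Normal likelihood with known variance, the posterior is Normal; its mode equals its mean, the precision-weighted average.
Prior precision 1/σ₀² = 1/1 = 1; data precision n/σ² = 11/25 = 0.44.
θ̂ = (1·(-1) + 0.44·2.62) / (1 + 0.44) = 0.1528/1.44 = 191/1800 ≈ 0.106.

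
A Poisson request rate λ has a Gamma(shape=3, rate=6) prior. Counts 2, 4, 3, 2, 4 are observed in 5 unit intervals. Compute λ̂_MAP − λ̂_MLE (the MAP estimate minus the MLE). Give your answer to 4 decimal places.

Σxᵢ = 15. Posterior is Gamma(18, 11); MAP = (18−1)/11 = 17/11 ≈ 1.54545.
MLE = x̄ = 15/5 ≈ 3.00000.
Difference = 17/11 − 15/5 = -16/11 ≈ -1.4545.

MAP − MLE = -1.4545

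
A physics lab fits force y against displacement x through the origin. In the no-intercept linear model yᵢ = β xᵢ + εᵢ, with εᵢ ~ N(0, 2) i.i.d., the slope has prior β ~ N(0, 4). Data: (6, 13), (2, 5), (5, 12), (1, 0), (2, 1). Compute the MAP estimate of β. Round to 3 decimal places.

β̂_MAP = 2.128

log p(β | y) = −Σ(yᵢ − βxᵢ)²/(2·2) − β²/(2·4) + const.
Setting the derivative to zero: Σxᵢ(yᵢ − βxᵢ)/2 − β/4 = 0, so β = Σxᵢyᵢ / (Σxᵢ² + σ²/τ²).
Σxᵢyᵢ = 6·13 + 2·5 + 5·12 + 1·0 + 2·1 = 150; Σxᵢ² = 70; σ²/τ² = 0.5.
β̂_MAP = 150 / (70 + 0.5) = 150/70.5 ≈ 2.128.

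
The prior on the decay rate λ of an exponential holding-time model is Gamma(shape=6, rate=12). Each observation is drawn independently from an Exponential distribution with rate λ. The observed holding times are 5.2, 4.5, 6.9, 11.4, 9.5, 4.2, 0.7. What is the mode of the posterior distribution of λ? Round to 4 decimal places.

λ̂_MAP = 0.2206

The Exponential(rate=λ) likelihood is ∝ λ^n e^(−λΣtᵢ). Here n = 7 and Σtᵢ = 5.2 + 4.5 + 6.9 + 11.4 + 9.5 + 4.2 + 0.7 = 42.4.
Posterior ∝ λ^5e^(−12λ) · λ^7e^(−42.4λ) = λ^12e^(−54.4λ), i.e. Gamma(13, 54.4).
Mode = (a−1)/b = 12/54.4 ≈ 0.2206.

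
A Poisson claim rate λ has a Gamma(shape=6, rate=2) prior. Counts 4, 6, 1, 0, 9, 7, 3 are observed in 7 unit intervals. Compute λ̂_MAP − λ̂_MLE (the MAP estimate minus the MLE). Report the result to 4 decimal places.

Σxᵢ = 30. Posterior is Gamma(36, 9); MAP = (36−1)/9 = 35/9 ≈ 3.88889.
MLE = x̄ = 30/7 ≈ 4.28571.
Difference = 35/9 − 30/7 = -25/63 ≈ -0.3968.

MAP − MLE = -0.3968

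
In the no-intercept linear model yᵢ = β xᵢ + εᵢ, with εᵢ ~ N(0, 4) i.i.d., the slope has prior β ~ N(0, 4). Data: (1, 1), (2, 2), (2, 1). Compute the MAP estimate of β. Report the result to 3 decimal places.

β̂_MAP = 0.700

log p(β | y) = −Σ(yᵢ − βxᵢ)²/(2·4) − β²/(2·4) + const.
Setting the derivative to zero: Σxᵢ(yᵢ − βxᵢ)/4 − β/4 = 0, so β = Σxᵢyᵢ / (Σxᵢ² + σ²/τ²).
Σxᵢyᵢ = 1·1 + 2·2 + 2·1 = 7; Σxᵢ² = 9; σ²/τ² = 1.
β̂_MAP = 7 / (9 + 1) = 7/10 ≈ 0.700.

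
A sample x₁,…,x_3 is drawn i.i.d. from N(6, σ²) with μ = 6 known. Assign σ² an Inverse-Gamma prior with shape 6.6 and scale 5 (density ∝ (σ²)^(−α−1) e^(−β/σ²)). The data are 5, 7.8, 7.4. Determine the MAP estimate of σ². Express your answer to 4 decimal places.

Sum of squared deviations about the known mean: SS = (5−6)² + (7.8−6)² + (7.4−6)² = 6.2.
The Normal likelihood contributes (σ²)^(−n/2) exp(−SS/(2σ²)), so the posterior is Inverse-Gamma(α + n/2, β + SS/2) = Inverse-Gamma(8.1, 8.1).
The mode of Inverse-Gamma(a, b) is b/(a+1) = 8.1/9.1 ≈ 0.8901.

σ̂²_MAP = 0.8901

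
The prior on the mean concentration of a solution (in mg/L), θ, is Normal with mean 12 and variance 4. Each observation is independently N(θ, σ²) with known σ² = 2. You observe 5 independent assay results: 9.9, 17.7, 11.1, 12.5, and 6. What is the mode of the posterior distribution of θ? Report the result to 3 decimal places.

n = 5; x̄ = (9.9 + 17.7 + 11.1 + 12.5 + 6)/5 = 57.2/5 = 11.44.
For a Normal prior and Normal likelihood with known variance, the posterior is Normal; its mode equals its mean, the precision-weighted average.
Prior precision 1/σ₀² = 1/4 = 0.25; data precision n/σ² = 5/2 = 2.5.
θ̂ = (0.25·12 + 2.5·11.44) / (0.25 + 2.5) = 31.6/2.75 = 632/55 ≈ 11.491.

θ̂_MAP = 11.491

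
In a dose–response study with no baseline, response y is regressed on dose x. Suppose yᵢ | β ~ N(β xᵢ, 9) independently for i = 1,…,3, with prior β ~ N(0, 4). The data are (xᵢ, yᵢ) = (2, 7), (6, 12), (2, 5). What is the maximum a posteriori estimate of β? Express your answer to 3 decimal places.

log p(β | y) = −Σ(yᵢ − βxᵢ)²/(2·9) − β²/(2·4) + const.
Setting the derivative to zero: Σxᵢ(yᵢ − βxᵢ)/9 − β/4 = 0, so β = Σxᵢyᵢ / (Σxᵢ² + σ²/τ²).
Σxᵢyᵢ = 2·7 + 6·12 + 2·5 = 96; Σxᵢ² = 44; σ²/τ² = 2.25.
β̂_MAP = 96 / (44 + 2.25) = 96/46.25 ≈ 2.076.

β̂_MAP = 2.076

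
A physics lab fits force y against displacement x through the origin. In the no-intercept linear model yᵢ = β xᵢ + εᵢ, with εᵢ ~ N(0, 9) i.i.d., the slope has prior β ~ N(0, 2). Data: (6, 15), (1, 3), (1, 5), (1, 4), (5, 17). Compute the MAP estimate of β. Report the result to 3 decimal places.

β̂_MAP = 2.730

log p(β | y) = −Σ(yᵢ − βxᵢ)²/(2·9) − β²/(2·2) + const.
Setting the derivative to zero: Σxᵢ(yᵢ − βxᵢ)/9 − β/2 = 0, so β = Σxᵢyᵢ / (Σxᵢ² + σ²/τ²).
Σxᵢyᵢ = 6·15 + 1·3 + 1·5 + 1·4 + 5·17 = 187; Σxᵢ² = 64; σ²/τ² = 4.5.
β̂_MAP = 187 / (64 + 4.5) = 187/68.5 ≈ 2.730.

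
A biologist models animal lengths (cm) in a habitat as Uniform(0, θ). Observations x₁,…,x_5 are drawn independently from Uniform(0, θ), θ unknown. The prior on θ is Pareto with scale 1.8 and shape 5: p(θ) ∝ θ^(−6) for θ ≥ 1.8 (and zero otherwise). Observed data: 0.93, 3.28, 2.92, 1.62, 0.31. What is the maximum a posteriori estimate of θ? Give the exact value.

θ̂_MAP = 3.28

The Uniform(0, θ) likelihood is θ^(−n) for θ ≥ max(xᵢ), zero otherwise. Here max(xᵢ) = 3.28.
Posterior ∝ θ^(−6) · θ^(−5) = θ^(−11) on θ ≥ max(1.8, 3.28) = 3.28.
This density is strictly decreasing in θ, so the posterior mode lies at the lower boundary of the support.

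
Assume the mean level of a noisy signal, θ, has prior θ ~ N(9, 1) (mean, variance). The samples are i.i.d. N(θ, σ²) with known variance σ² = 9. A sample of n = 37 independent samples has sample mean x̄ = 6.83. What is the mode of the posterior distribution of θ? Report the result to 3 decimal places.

θ̂_MAP = 7.255

n = 37, x̄ = 6.83.
For a Normal prior and Normal likelihood with known variance, the posterior is Normal; its mode equals its mean, the precision-weighted average.
Prior precision 1/σ₀² = 1/1 = 1; data precision n/σ² = 37/9.
θ̂ = (1·9 + (37/9)·6.83) / (1 + 37/9) = (33371/900)/(46/9) = 33371/4600 ≈ 7.255.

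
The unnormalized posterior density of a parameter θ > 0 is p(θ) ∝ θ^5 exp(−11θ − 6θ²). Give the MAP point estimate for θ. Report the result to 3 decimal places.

ℓ'(θ) = 5/θ − 11 − 12θ. Setting this to zero and multiplying by θ: 12θ² + 11θ − 5 = 0.
θ = (−11 + √(11² + 4·12·5)) / (2·12) = (−11 + √361) / 24 = (−11 + 19)/24 = 1/3.
ℓ''(θ) = −5/θ² − 12 < 0, confirming a maximum.

θ̂_MAP = 0.333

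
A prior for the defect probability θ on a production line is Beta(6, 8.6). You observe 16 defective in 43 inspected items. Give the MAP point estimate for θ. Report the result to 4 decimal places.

Prior: Beta(6, 8.6).
Data: 16 successes in 43 trials. The binomial likelihood contributes θ^16(1−θ)^27, so the posterior is Beta(6+16, 8.6+27) = Beta(22, 35.6).
For Beta(a, b) with a, b > 1 the mode is (a−1)/(a+b−2) = 21/55.6 ≈ 0.3777.

θ̂_MAP = 0.3777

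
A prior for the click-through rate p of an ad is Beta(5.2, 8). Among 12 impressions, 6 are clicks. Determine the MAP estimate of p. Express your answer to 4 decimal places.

p̂_MAP = 0.4397

Prior: Beta(5.2, 8).
Data: 6 successes in 12 trials. The binomial likelihood contributes p^6(1−p)^6, so the posterior is Beta(5.2+6, 8+6) = Beta(11.2, 14).
For Beta(a, b) with a, b > 1 the mode is (a−1)/(a+b−2) = 10.2/23.2 ≈ 0.4397.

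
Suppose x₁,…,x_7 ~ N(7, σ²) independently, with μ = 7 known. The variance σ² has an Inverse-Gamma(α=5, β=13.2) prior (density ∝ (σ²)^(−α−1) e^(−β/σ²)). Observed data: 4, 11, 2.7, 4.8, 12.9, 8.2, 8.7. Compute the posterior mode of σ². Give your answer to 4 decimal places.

Sum of squared deviations about the known mean: SS = (4−7)² + (11−7)² + (2.7−7)² + (4.8−7)² + (12.9−7)² + (8.2−7)² + (8.7−7)² = 87.47.
The Normal likelihood contributes (σ²)^(−n/2) exp(−SS/(2σ²)), so the posterior is Inverse-Gamma(α + n/2, β + SS/2) = Inverse-Gamma(8.5, 56.935).
The mode of Inverse-Gamma(a, b) is b/(a+1) = 56.935/9.5 ≈ 5.9932.

σ̂²_MAP = 5.9932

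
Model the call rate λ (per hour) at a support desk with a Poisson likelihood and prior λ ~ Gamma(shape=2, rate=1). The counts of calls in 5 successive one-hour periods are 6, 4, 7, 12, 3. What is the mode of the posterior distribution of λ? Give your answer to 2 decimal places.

Σxᵢ = 6+4+7+12+3 = 32, with n = 5.
Posterior ∝ λe^(−1λ) · λ^32e^(−5λ) = λ^33e^(−6λ), i.e. Gamma(shape=34, rate=6).
The mode of a Gamma(a, b) with a ≥ 1 (shape–rate) is (a−1)/b = 33/6 ≈ 5.50.

λ̂_MAP = 5.50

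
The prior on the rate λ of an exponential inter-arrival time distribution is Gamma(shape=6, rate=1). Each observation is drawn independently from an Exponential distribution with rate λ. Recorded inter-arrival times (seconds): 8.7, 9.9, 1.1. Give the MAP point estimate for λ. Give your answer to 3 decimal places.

The Exponential(rate=λ) likelihood is ∝ λ^n e^(−λΣtᵢ). Here n = 3 and Σtᵢ = 8.7 + 9.9 + 1.1 = 19.7.
Posterior ∝ λ^5e^(−1λ) · λ^3e^(−19.7λ) = λ^8e^(−20.7λ), i.e. Gamma(9, 20.7).
Mode = (a−1)/b = 8/20.7 ≈ 0.386.

λ̂_MAP = 0.386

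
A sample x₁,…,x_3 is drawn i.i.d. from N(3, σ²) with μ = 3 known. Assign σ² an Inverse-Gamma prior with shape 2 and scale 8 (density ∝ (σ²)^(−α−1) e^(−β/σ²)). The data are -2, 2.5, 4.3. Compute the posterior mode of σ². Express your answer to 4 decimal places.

Sum of squared deviations about the known mean: SS = (-2−3)² + (2.5−3)² + (4.3−3)² = 26.94.
The Normal likelihood contributes (σ²)^(−n/2) exp(−SS/(2σ²)), so the posterior is Inverse-Gamma(α + n/2, β + SS/2) = Inverse-Gamma(3.5, 21.47).
The mode of Inverse-Gamma(a, b) is b/(a+1) = 21.47/4.5 ≈ 4.7711.

σ̂²_MAP = 4.7711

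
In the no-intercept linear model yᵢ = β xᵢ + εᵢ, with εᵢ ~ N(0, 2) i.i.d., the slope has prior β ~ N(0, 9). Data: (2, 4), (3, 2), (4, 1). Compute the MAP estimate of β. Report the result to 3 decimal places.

β̂_MAP = 0.616

log p(β | y) = −Σ(yᵢ − βxᵢ)²/(2·2) − β²/(2·9) + const.
Setting the derivative to zero: Σxᵢ(yᵢ − βxᵢ)/2 − β/9 = 0, so β = Σxᵢyᵢ / (Σxᵢ² + σ²/τ²).
Σxᵢyᵢ = 2·4 + 3·2 + 4·1 = 18; Σxᵢ² = 29; σ²/τ² = 2/9.
β̂_MAP = 18 / (29 + 2/9) = 18/(263/9) = 162/263 ≈ 0.616.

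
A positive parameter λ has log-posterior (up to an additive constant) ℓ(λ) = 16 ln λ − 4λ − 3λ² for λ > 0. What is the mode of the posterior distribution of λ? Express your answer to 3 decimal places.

ℓ'(λ) = 16/λ − 4 − 6λ. Setting this to zero and multiplying by λ: 6λ² + 4λ − 16 = 0.
λ = (−4 + √(4² + 4·6·16)) / (2·6) = (−4 + √400) / 12 = (−4 + 20)/12 = 4/3.
ℓ''(λ) = −16/λ² − 6 < 0, confirming a maximum.

λ̂_MAP = 1.333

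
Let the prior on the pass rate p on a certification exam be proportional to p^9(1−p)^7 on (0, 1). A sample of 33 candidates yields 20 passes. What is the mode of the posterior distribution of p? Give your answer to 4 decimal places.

p̂_MAP = 0.5918

The prior density ∝ p^9(1−p)^7 is the kernel of Beta(10, 8).
Data: 20 successes in 33 trials. The binomial likelihood contributes p^20(1−p)^13, so the posterior is Beta(10+20, 8+13) = Beta(30, 21).
For Beta(a, b) with a, b > 1 the mode is (a−1)/(a+b−2) = 29/49 ≈ 0.5918.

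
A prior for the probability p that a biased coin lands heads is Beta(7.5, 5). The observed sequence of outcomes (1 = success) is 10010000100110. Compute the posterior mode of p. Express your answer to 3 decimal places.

p̂_MAP = 0.469

Prior: Beta(7.5, 5).
Data: 5 successes in 14 trials (from the sequence). The binomial likelihood contributes p^5(1−p)^9, so the posterior is Beta(7.5+5, 5+9) = Beta(12.5, 14).
For Beta(a, b) with a, b > 1 the mode is (a−1)/(a+b−2) = 11.5/24.5 ≈ 0.469.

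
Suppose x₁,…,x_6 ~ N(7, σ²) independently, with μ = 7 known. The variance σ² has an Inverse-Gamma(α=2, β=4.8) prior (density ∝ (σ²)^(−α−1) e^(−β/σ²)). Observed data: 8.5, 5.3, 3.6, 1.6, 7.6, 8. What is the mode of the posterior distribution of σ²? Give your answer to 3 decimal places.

Sum of squared deviations about the known mean: SS = (8.5−7)² + (5.3−7)² + (3.6−7)² + (1.6−7)² + (7.6−7)² + (8−7)² = 47.22.
The Normal likelihood contributes (σ²)^(−n/2) exp(−SS/(2σ²)), so the posterior is Inverse-Gamma(α + n/2, β + SS/2) = Inverse-Gamma(5, 28.41).
The mode of Inverse-Gamma(a, b) is b/(a+1) = 28.41/6 ≈ 4.735.

σ̂²_MAP = 4.735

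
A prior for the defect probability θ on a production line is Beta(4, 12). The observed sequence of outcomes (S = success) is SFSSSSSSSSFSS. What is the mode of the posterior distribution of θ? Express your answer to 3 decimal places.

θ̂_MAP = 0.519

Prior: Beta(4, 12).
Data: 11 successes in 13 trials (from the sequence). The binomial likelihood contributes θ^11(1−θ)^2, so the posterior is Beta(4+11, 12+2) = Beta(15, 14).
For Beta(a, b) with a, b > 1 the mode is (a−1)/(a+b−2) = 14/27 ≈ 0.519.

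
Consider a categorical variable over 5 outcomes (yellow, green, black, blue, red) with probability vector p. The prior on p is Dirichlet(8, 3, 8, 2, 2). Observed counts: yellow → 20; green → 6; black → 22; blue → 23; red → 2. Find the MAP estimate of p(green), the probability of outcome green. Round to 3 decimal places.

The posterior is Dirichlet(αᵢ + nᵢ) = Dirichlet(28, 9, 30, 25, 4).
For a Dirichlet(a₁,…,a_K) with all aᵢ > 1, the mode has j-th component (aⱼ − 1)/(Σaᵢ − K).
Here Σaᵢ = 96 and K = 5, so p(green) = (9 − 1)/(96 − 5) = 8/91 ≈ 0.088.

MAP estimate of p(green) = 0.088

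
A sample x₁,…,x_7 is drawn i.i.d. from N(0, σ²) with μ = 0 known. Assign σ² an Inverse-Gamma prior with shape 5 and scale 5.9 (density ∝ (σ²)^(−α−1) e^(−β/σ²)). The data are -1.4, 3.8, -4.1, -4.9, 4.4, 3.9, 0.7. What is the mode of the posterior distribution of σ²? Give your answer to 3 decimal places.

Sum of squared deviations about the known mean: SS = (-1.4−0)² + (3.8−0)² + (-4.1−0)² + (-4.9−0)² + (4.4−0)² + (3.9−0)² + (0.7−0)² = 92.28.
The Normal likelihood contributes (σ²)^(−n/2) exp(−SS/(2σ²)), so the posterior is Inverse-Gamma(α + n/2, β + SS/2) = Inverse-Gamma(8.5, 52.04).
The mode of Inverse-Gamma(a, b) is b/(a+1) = 52.04/9.5 ≈ 5.478.

σ̂²_MAP = 5.478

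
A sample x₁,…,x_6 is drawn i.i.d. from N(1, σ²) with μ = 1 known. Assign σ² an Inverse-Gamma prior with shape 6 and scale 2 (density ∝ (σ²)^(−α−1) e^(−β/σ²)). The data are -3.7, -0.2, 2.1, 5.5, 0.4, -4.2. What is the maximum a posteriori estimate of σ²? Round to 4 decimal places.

σ̂²_MAP = 3.8195

Sum of squared deviations about the known mean: SS = (-3.7−1)² + (-0.2−1)² + (2.1−1)² + (5.5−1)² + (0.4−1)² + (-4.2−1)² = 72.39.
The Normal likelihood contributes (σ²)^(−n/2) exp(−SS/(2σ²)), so the posterior is Inverse-Gamma(α + n/2, β + SS/2) = Inverse-Gamma(9, 38.195).
The mode of Inverse-Gamma(a, b) is b/(a+1) = 38.195/10 ≈ 3.8195.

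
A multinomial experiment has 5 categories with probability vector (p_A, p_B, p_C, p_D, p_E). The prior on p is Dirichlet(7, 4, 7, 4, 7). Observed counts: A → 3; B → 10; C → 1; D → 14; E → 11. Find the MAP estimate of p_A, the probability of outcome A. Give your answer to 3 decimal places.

The posterior is Dirichlet(αᵢ + nᵢ) = Dirichlet(10, 14, 8, 18, 18).
For a Dirichlet(a₁,…,a_K) with all aᵢ > 1, the mode has j-th component (aⱼ − 1)/(Σaᵢ − K).
Here Σaᵢ = 68 and K = 5, so p_A = (10 − 1)/(68 − 5) = 9/63 ≈ 0.143.

MAP estimate of p_A = 0.143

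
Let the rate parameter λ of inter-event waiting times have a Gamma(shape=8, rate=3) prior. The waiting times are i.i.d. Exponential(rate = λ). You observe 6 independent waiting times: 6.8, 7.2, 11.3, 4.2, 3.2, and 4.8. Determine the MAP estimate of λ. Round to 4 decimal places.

The Exponential(rate=λ) likelihood is ∝ λ^n e^(−λΣtᵢ). Here n = 6 and Σtᵢ = 6.8 + 7.2 + 11.3 + 4.2 + 3.2 + 4.8 = 37.5.
Posterior ∝ λ^7e^(−3λ) · λ^6e^(−37.5λ) = λ^13e^(−40.5λ), i.e. Gamma(14, 40.5).
Mode = (a−1)/b = 13/40.5 ≈ 0.3210.

λ̂_MAP = 0.3210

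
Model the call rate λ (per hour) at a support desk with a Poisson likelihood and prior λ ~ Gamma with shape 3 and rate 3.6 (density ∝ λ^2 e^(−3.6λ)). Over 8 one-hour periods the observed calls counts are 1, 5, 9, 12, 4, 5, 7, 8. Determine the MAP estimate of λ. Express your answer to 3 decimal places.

Σxᵢ = 1+5+9+12+4+5+7+8 = 51, with n = 8.
Posterior ∝ λ^2e^(−3.6λ) · λ^51e^(−8λ) = λ^53e^(−11.6λ), i.e. Gamma(shape=54, rate=11.6).
The mode of a Gamma(a, b) with a ≥ 1 (shape–rate) is (a−1)/b = 53/11.6 ≈ 4.569.

λ̂_MAP = 4.569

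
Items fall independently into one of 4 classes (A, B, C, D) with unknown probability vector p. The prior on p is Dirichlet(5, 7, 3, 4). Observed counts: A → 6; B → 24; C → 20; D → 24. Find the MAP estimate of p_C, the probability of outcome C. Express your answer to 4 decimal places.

The posterior is Dirichlet(αᵢ + nᵢ) = Dirichlet(11, 31, 23, 28).
For a Dirichlet(a₁,…,a_K) with all aᵢ > 1, the mode has j-th component (aⱼ − 1)/(Σaᵢ − K).
Here Σaᵢ = 93 and K = 4, so p_C = (23 − 1)/(93 − 4) = 22/89 ≈ 0.2472.

MAP estimate of p_C = 0.2472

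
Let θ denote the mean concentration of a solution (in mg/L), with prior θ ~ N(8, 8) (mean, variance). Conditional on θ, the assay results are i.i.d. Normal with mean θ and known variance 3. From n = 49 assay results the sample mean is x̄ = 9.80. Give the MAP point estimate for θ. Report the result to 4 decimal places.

n = 49, x̄ = 9.80.
For a Normal prior and Normal likelihood with known variance, the posterior is Normal; its mode equals its mean, the precision-weighted average.
Prior precision 1/σ₀² = 1/8 = 0.125; data precision n/σ² = 49/3.
θ̂ = (0.125·8 + (49/3)·9.8) / (0.125 + 49/3) = (2416/15)/(395/24) = 19328/1975 ≈ 9.7863.

θ̂_MAP = 9.7863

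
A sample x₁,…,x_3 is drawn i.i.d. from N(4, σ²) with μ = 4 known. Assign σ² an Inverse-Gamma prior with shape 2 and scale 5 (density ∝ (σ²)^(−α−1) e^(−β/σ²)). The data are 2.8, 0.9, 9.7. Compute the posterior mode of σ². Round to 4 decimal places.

Sum of squared deviations about the known mean: SS = (2.8−4)² + (0.9−4)² + (9.7−4)² = 43.54.
The Normal likelihood contributes (σ²)^(−n/2) exp(−SS/(2σ²)), so the posterior is Inverse-Gamma(α + n/2, β + SS/2) = Inverse-Gamma(3.5, 26.77).
The mode of Inverse-Gamma(a, b) is b/(a+1) = 26.77/4.5 ≈ 5.9489.

σ̂²_MAP = 5.9489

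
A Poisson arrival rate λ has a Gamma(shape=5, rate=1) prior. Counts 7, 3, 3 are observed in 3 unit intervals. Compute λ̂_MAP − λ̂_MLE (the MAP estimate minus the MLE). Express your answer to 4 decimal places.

MAP − MLE = -0.0833

Σxᵢ = 13. Posterior is Gamma(18, 4); MAP = (18−1)/4 = 17/4 ≈ 4.25000.
MLE = x̄ = 13/3 ≈ 4.33333.
Difference = 17/4 − 13/3 = -1/12 ≈ -0.0833.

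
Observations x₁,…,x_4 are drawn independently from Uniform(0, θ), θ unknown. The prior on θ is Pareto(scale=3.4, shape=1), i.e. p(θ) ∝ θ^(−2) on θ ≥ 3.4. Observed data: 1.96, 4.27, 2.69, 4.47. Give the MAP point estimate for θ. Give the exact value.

θ̂_MAP = 4.47

The Uniform(0, θ) likelihood is θ^(−n) for θ ≥ max(xᵢ), zero otherwise. Here max(xᵢ) = 4.47.
Posterior ∝ θ^(−2) · θ^(−4) = θ^(−6) on θ ≥ max(3.4, 4.47) = 4.47.
This density is strictly decreasing in θ, so the posterior mode lies at the lower boundary of the support.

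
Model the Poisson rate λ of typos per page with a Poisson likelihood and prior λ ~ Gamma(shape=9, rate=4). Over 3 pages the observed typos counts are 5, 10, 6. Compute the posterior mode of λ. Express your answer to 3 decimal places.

Σxᵢ = 5+10+6 = 21, with n = 3.
Posterior ∝ λ^8e^(−4λ) · λ^21e^(−3λ) = λ^29e^(−7λ), i.e. Gamma(shape=30, rate=7).
The mode of a Gamma(a, b) with a ≥ 1 (shape–rate) is (a−1)/b = 29/7 ≈ 4.143.

λ̂_MAP = 4.143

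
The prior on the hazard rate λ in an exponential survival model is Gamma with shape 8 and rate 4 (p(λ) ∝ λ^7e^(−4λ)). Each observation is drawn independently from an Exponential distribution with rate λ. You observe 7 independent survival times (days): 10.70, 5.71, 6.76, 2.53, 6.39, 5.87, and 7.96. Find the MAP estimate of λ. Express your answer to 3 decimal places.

The Exponential(rate=λ) likelihood is ∝ λ^n e^(−λΣtᵢ). Here n = 7 and Σtᵢ = 10.70 + 5.71 + 6.76 + 2.53 + 6.39 + 5.87 + 7.96 = 45.92.
Posterior ∝ λ^7e^(−4λ) · λ^7e^(−45.92λ) = λ^14e^(−49.92λ), i.e. Gamma(15, 49.92).
Mode = (a−1)/b = 14/49.92 ≈ 0.280.

λ̂_MAP = 0.280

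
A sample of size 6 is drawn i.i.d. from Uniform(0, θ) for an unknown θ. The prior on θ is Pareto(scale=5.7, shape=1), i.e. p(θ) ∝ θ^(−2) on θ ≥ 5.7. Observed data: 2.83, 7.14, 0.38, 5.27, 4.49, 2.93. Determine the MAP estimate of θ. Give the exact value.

The Uniform(0, θ) likelihood is θ^(−n) for θ ≥ max(xᵢ), zero otherwise. Here max(xᵢ) = 7.14.
Posterior ∝ θ^(−2) · θ^(−6) = θ^(−8) on θ ≥ max(5.7, 7.14) = 7.14.
This density is strictly decreasing in θ, so the posterior mode lies at the lower boundary of the support.

θ̂_MAP = 7.14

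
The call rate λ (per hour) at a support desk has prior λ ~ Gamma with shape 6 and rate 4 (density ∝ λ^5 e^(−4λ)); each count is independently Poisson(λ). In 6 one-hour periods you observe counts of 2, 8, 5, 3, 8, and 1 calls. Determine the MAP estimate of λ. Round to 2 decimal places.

Σxᵢ = 2+8+5+3+8+1 = 27, with n = 6.
Posterior ∝ λ^5e^(−4λ) · λ^27e^(−6λ) = λ^32e^(−10λ), i.e. Gamma(shape=33, rate=10).
The mode of a Gamma(a, b) with a ≥ 1 (shape–rate) is (a−1)/b = 32/10 ≈ 3.20.

λ̂_MAP = 3.20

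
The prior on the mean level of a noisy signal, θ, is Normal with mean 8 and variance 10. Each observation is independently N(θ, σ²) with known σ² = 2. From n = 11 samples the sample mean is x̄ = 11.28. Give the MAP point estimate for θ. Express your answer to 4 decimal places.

θ̂_MAP = 11.2214

n = 11, x̄ = 11.28.
For a Normal prior and Normal likelihood with known variance, the posterior is Normal; its mode equals its mean, the precision-weighted average.
Prior precision 1/σ₀² = 1/10 = 0.1; data precision n/σ² = 11/2 = 5.5.
θ̂ = (0.1·8 + 5.5·11.28) / (0.1 + 5.5) = 62.84/5.6 = 1571/140 ≈ 11.2214.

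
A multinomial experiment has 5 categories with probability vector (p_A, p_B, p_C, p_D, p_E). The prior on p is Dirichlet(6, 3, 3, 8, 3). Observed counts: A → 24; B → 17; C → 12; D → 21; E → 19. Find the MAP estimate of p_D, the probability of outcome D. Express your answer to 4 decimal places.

The posterior is Dirichlet(αᵢ + nᵢ) = Dirichlet(30, 20, 15, 29, 22).
For a Dirichlet(a₁,…,a_K) with all aᵢ > 1, the mode has j-th component (aⱼ − 1)/(Σaᵢ − K).
Here Σaᵢ = 116 and K = 5, so p_D = (29 − 1)/(116 − 5) = 28/111 ≈ 0.2523.

MAP estimate of p_D = 0.2523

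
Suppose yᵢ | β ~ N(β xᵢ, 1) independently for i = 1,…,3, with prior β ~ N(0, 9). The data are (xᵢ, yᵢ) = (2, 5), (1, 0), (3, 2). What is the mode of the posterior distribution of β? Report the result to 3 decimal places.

log p(β | y) = −Σ(yᵢ − βxᵢ)²/(2·1) − β²/(2·9) + const.
Setting the derivative to zero: Σxᵢ(yᵢ − βxᵢ)/1 − β/9 = 0, so β = Σxᵢyᵢ / (Σxᵢ² + σ²/τ²).
Σxᵢyᵢ = 2·5 + 1·0 + 3·2 = 16; Σxᵢ² = 14; σ²/τ² = 1/9.
β̂_MAP = 16 / (14 + 1/9) = 16/(127/9) = 144/127 ≈ 1.134.

β̂_MAP = 1.134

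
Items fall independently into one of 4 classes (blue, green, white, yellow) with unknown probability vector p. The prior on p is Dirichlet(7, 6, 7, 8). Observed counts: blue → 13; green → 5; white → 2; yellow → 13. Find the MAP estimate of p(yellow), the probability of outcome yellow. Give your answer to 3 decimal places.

MAP estimate of p(yellow) = 0.351

The posterior is Dirichlet(αᵢ + nᵢ) = Dirichlet(20, 11, 9, 21).
For a Dirichlet(a₁,…,a_K) with all aᵢ > 1, the mode has j-th component (aⱼ − 1)/(Σaᵢ − K).
Here Σaᵢ = 61 and K = 4, so p(yellow) = (21 − 1)/(61 − 4) = 20/57 ≈ 0.351.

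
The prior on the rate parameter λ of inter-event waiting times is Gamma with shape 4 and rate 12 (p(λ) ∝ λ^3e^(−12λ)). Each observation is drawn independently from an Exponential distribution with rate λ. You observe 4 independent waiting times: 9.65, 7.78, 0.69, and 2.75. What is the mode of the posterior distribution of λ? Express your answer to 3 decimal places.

λ̂_MAP = 0.213

The Exponential(rate=λ) likelihood is ∝ λ^n e^(−λΣtᵢ). Here n = 4 and Σtᵢ = 9.65 + 7.78 + 0.69 + 2.75 = 20.87.
Posterior ∝ λ^3e^(−12λ) · λ^4e^(−20.87λ) = λ^7e^(−32.87λ), i.e. Gamma(8, 32.87).
Mode = (a−1)/b = 7/32.87 ≈ 0.213.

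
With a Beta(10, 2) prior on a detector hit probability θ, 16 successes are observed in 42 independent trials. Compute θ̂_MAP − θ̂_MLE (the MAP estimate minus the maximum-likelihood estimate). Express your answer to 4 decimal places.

Posterior is Beta(26, 28); MAP = (26−1)/(54−2) = 25/52 ≈ 0.48077.
MLE ignores the prior: θ̂_MLE = k/n = 16/42 ≈ 0.38095.
Difference = 25/52 − 16/42 = 109/1092 ≈ 0.0998.

MAP − MLE = 0.0998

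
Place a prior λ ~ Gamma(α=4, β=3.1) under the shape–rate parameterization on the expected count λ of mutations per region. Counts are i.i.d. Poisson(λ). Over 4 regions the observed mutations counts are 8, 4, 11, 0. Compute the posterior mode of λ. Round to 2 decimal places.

λ̂_MAP = 3.66

Σxᵢ = 8+4+11+0 = 23, with n = 4.
Posterior ∝ λ^3e^(−3.1λ) · λ^23e^(−4λ) = λ^26e^(−7.1λ), i.e. Gamma(shape=27, rate=7.1).
The mode of a Gamma(a, b) with a ≥ 1 (shape–rate) is (a−1)/b = 26/7.1 ≈ 3.66.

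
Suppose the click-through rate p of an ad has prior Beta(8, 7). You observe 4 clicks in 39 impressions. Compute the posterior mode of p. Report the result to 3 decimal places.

Prior: Beta(8, 7).
Data: 4 successes in 39 trials. The binomial likelihood contributes p^4(1−p)^35, so the posterior is Beta(8+4, 7+35) = Beta(12, 42).
For Beta(a, b) with a, b > 1 the mode is (a−1)/(a+b−2) = 11/52 ≈ 0.212.

p̂_MAP = 0.212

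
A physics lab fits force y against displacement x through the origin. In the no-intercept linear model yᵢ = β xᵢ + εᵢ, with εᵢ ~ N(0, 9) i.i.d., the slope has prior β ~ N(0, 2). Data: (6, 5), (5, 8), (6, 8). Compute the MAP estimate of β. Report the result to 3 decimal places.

log p(β | y) = −Σ(yᵢ − βxᵢ)²/(2·9) − β²/(2·2) + const.
Setting the derivative to zero: Σxᵢ(yᵢ − βxᵢ)/9 − β/2 = 0, so β = Σxᵢyᵢ / (Σxᵢ² + σ²/τ²).
Σxᵢyᵢ = 6·5 + 5·8 + 6·8 = 118; Σxᵢ² = 97; σ²/τ² = 4.5.
β̂_MAP = 118 / (97 + 4.5) = 118/101.5 ≈ 1.163.

β̂_MAP = 1.163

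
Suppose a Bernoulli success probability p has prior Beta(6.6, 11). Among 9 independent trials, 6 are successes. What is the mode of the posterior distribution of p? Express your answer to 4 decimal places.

p̂_MAP = 0.4715

Prior: Beta(6.6, 11).
Data: 6 successes in 9 trials. The binomial likelihood contributes p^6(1−p)^3, so the posterior is Beta(6.6+6, 11+3) = Beta(12.6, 14).
For Beta(a, b) with a, b > 1 the mode is (a−1)/(a+b−2) = 11.6/24.6 ≈ 0.4715.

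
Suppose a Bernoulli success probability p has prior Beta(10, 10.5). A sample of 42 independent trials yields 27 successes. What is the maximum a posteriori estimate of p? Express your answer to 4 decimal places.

Prior: Beta(10, 10.5).
Data: 27 successes in 42 trials. The binomial likelihood contributes p^27(1−p)^15, so the posterior is Beta(10+27, 10.5+15) = Beta(37, 25.5).
For Beta(a, b) with a, b > 1 the mode is (a−1)/(a+b−2) = 36/60.5 ≈ 0.5950.

p̂_MAP = 0.5950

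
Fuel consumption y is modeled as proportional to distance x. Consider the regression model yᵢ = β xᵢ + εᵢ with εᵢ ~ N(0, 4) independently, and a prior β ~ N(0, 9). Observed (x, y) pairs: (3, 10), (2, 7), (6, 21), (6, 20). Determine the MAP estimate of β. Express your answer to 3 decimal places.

log p(β | y) = −Σ(yᵢ − βxᵢ)²/(2·4) − β²/(2·9) + const.
Setting the derivative to zero: Σxᵢ(yᵢ − βxᵢ)/4 − β/9 = 0, so β = Σxᵢyᵢ / (Σxᵢ² + σ²/τ²).
Σxᵢyᵢ = 3·10 + 2·7 + 6·21 + 6·20 = 290; Σxᵢ² = 85; σ²/τ² = 4/9.
β̂_MAP = 290 / (85 + 4/9) = 290/(769/9) = 2610/769 ≈ 3.394.

β̂_MAP = 3.394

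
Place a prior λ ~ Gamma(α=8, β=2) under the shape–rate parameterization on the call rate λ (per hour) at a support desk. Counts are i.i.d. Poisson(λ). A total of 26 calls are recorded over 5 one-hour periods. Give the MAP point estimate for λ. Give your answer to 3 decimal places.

Σxᵢ = 26, n = 5.
Posterior ∝ λ^7e^(−2λ) · λ^26e^(−5λ) = λ^33e^(−7λ), i.e. Gamma(shape=34, rate=7).
The mode of a Gamma(a, b) with a ≥ 1 (shape–rate) is (a−1)/b = 33/7 ≈ 4.714.

λ̂_MAP = 4.714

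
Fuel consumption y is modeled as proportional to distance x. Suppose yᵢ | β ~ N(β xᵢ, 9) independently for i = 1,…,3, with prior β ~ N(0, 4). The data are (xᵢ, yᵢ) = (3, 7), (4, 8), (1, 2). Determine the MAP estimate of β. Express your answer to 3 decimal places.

log p(β | y) = −Σ(yᵢ − βxᵢ)²/(2·9) − β²/(2·4) + const.
Setting the derivative to zero: Σxᵢ(yᵢ − βxᵢ)/9 − β/4 = 0, so β = Σxᵢyᵢ / (Σxᵢ² + σ²/τ²).
Σxᵢyᵢ = 3·7 + 4·8 + 1·2 = 55; Σxᵢ² = 26; σ²/τ² = 2.25.
β̂_MAP = 55 / (26 + 2.25) = 55/28.25 ≈ 1.947.

β̂_MAP = 1.947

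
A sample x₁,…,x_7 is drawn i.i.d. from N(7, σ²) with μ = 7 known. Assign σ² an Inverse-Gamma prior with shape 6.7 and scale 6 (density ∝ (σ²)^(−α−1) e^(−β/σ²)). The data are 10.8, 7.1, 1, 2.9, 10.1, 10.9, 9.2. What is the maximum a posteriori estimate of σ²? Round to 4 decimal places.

Sum of squared deviations about the known mean: SS = (10.8−7)² + (7.1−7)² + (1−7)² + (2.9−7)² + (10.1−7)² + (10.9−7)² + (9.2−7)² = 96.92.
The Normal likelihood contributes (σ²)^(−n/2) exp(−SS/(2σ²)), so the posterior is Inverse-Gamma(α + n/2, β + SS/2) = Inverse-Gamma(10.2, 54.46).
The mode of Inverse-Gamma(a, b) is b/(a+1) = 54.46/11.2 ≈ 4.8625.

σ̂²_MAP = 4.8625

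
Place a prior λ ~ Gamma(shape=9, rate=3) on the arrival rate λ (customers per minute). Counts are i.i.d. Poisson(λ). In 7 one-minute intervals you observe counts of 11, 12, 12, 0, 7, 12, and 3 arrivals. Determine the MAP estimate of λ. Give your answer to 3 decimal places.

Σxᵢ = 11+12+12+0+7+12+3 = 57, with n = 7.
Posterior ∝ λ^8e^(−3λ) · λ^57e^(−7λ) = λ^65e^(−10λ), i.e. Gamma(shape=66, rate=10).
The mode of a Gamma(a, b) with a ≥ 1 (shape–rate) is (a−1)/b = 65/10 ≈ 6.500.

λ̂_MAP = 6.500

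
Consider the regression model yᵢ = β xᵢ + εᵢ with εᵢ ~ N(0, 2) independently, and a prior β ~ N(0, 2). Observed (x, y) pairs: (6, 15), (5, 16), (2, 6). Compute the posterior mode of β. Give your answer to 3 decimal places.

β̂_MAP = 2.758

log p(β | y) = −Σ(yᵢ − βxᵢ)²/(2·2) − β²/(2·2) + const.
Setting the derivative to zero: Σxᵢ(yᵢ − βxᵢ)/2 − β/2 = 0, so β = Σxᵢyᵢ / (Σxᵢ² + σ²/τ²).
Σxᵢyᵢ = 6·15 + 5·16 + 2·6 = 182; Σxᵢ² = 65; σ²/τ² = 1.
β̂_MAP = 182 / (65 + 1) = 182/66 ≈ 2.758.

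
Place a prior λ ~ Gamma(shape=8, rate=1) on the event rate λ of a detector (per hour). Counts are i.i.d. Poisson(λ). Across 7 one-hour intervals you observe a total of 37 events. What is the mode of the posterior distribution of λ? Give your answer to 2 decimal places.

Σxᵢ = 37, n = 7.
Posterior ∝ λ^7e^(−1λ) · λ^37e^(−7λ) = λ^44e^(−8λ), i.e. Gamma(shape=45, rate=8).
The mode of a Gamma(a, b) with a ≥ 1 (shape–rate) is (a−1)/b = 44/8 ≈ 5.50.

λ̂_MAP = 5.50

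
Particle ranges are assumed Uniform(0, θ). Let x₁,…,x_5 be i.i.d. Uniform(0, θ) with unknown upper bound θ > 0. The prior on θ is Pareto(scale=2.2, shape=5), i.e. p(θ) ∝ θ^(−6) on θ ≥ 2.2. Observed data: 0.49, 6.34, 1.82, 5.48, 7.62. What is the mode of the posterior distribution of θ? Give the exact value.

The Uniform(0, θ) likelihood is θ^(−n) for θ ≥ max(xᵢ), zero otherwise. Here max(xᵢ) = 7.62.
Posterior ∝ θ^(−6) · θ^(−5) = θ^(−11) on θ ≥ max(2.2, 7.62) = 7.62.
This density is strictly decreasing in θ, so the posterior mode lies at the lower boundary of the support.

θ̂_MAP = 7.62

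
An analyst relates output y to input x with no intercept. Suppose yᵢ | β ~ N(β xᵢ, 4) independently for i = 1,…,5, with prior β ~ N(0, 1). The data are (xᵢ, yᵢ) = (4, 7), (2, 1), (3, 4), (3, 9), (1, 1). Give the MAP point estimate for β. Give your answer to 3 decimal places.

β̂_MAP = 1.628

log p(β | y) = −Σ(yᵢ − βxᵢ)²/(2·4) − β²/(2·1) + const.
Setting the derivative to zero: Σxᵢ(yᵢ − βxᵢ)/4 − β/1 = 0, so β = Σxᵢyᵢ / (Σxᵢ² + σ²/τ²).
Σxᵢyᵢ = 4·7 + 2·1 + 3·4 + 3·9 + 1·1 = 70; Σxᵢ² = 39; σ²/τ² = 4.
β̂_MAP = 70 / (39 + 4) = 70/43 ≈ 1.628.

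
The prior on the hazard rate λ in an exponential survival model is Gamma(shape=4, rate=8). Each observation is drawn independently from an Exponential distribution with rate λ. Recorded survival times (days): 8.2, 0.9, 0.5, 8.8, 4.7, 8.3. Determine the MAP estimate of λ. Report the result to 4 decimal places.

The Exponential(rate=λ) likelihood is ∝ λ^n e^(−λΣtᵢ). Here n = 6 and Σtᵢ = 8.2 + 0.9 + 0.5 + 8.8 + 4.7 + 8.3 = 31.4.
Posterior ∝ λ^3e^(−8λ) · λ^6e^(−31.4λ) = λ^9e^(−39.4λ), i.e. Gamma(10, 39.4).
Mode = (a−1)/b = 9/39.4 ≈ 0.2284.

λ̂_MAP = 0.2284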